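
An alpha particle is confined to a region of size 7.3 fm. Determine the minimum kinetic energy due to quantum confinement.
24.504 keV

Using the uncertainty principle:

1. Position uncertainty: Δx ≈ 7.300e-15 m
2. Minimum momentum uncertainty: Δp = ℏ/(2Δx) = 7.223e-21 kg·m/s
3. Minimum kinetic energy:
   KE = (Δp)²/(2m) = (7.223e-21)²/(2 × 6.645e-27 kg)
   KE = 3.926e-15 J = 24.504 keV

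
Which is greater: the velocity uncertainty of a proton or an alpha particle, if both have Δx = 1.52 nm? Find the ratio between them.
The proton has the larger minimum velocity uncertainty, by a ratio of 4.0.

For both particles, Δp_min = ℏ/(2Δx) = 3.469e-26 kg·m/s (same for both).

The velocity uncertainty is Δv = Δp/m:
- proton: Δv = 3.469e-26 / 1.673e-27 = 2.074e+01 m/s = 20.740 m/s
- alpha particle: Δv = 3.469e-26 / 6.645e-27 = 5.221e+00 m/s = 5.221 m/s

Ratio: 2.074e+01 / 5.221e+00 = 4.0

The lighter particle has larger velocity uncertainty because Δv ∝ 1/m.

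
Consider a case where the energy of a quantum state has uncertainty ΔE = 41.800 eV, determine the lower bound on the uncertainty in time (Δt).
7.873 as

Using the energy-time uncertainty principle:
ΔEΔt ≥ ℏ/2

The minimum uncertainty in time is:
Δt_min = ℏ/(2ΔE)
Δt_min = (1.055e-34 J·s) / (2 × 6.697e-18 J)
Δt_min = 7.873e-18 s = 7.873 as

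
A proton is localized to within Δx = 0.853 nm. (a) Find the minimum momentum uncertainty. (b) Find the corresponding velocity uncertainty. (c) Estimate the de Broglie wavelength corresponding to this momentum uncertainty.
(a) Δp_min = 6.182 × 10^-26 kg·m/s
(b) Δv_min = 36.957 m/s
(c) λ_dB = 10.719 nm

Step-by-step:

(a) From the uncertainty principle:
Δp_min = ℏ/(2Δx) = (1.055e-34 J·s)/(2 × 8.530e-10 m) = 6.182e-26 kg·m/s

(b) The velocity uncertainty:
Δv = Δp/m = (6.182e-26 kg·m/s)/(1.673e-27 kg) = 3.696e+01 m/s = 36.957 m/s

(c) The de Broglie wavelength for this momentum:
λ = h/p = (6.626e-34 J·s)/(6.182e-26 kg·m/s) = 1.072e-08 m = 10.719 nm

Note: The de Broglie wavelength is comparable to the localization size, as expected from wave-particle duality.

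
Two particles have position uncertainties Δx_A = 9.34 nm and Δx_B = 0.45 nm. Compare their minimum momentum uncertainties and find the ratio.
Particle B has the larger minimum momentum uncertainty, by a factor of 20.76.

For each particle, the minimum momentum uncertainty is Δp_min = ℏ/(2Δx):

Particle A: Δp_A = ℏ/(2×9.340e-09 m) = 5.645e-27 kg·m/s
Particle B: Δp_B = ℏ/(2×4.500e-10 m) = 1.172e-25 kg·m/s

Ratio: Δp_B/Δp_A = 20.76

Since Δp_min ∝ 1/Δx, the particle with smaller position uncertainty (B) has larger momentum uncertainty.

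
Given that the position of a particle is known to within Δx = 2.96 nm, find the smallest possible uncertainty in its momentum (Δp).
1.781 × 10^-26 kg·m/s

Using the Heisenberg uncertainty principle:
ΔxΔp ≥ ℏ/2

The minimum uncertainty in momentum is:
Δp_min = ℏ/(2Δx)
Δp_min = (1.055e-34 J·s) / (2 × 2.960e-09 m)
Δp_min = 1.781e-26 kg·m/s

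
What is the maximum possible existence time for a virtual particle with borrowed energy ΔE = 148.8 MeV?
2.212 ys

Using the energy-time uncertainty principle:
ΔEΔt ≥ ℏ/2

For a virtual particle borrowing energy ΔE, the maximum lifetime is:
Δt_max = ℏ/(2ΔE)

Converting energy:
ΔE = 148.8 MeV = 2.384e-11 J

Δt_max = (1.055e-34 J·s) / (2 × 2.384e-11 J)
Δt_max = 2.212e-24 s = 2.212 ys

Virtual particles with higher borrowed energy exist for shorter times.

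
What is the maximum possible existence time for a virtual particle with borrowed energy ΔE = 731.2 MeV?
4.501 × 10^-25 s

Using the energy-time uncertainty principle:
ΔEΔt ≥ ℏ/2

For a virtual particle borrowing energy ΔE, the maximum lifetime is:
Δt_max = ℏ/(2ΔE)

Converting energy:
ΔE = 731.2 MeV = 1.172e-10 J

Δt_max = (1.055e-34 J·s) / (2 × 1.172e-10 J)
Δt_max = 4.501e-25 s = 4.501 × 10^-25 s

Virtual particles with higher borrowed energy exist for shorter times.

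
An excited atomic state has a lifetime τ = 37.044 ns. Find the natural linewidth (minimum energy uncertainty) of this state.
8.884 neV

Using the energy-time uncertainty principle:
ΔEΔt ≥ ℏ/2

The lifetime τ represents the time uncertainty Δt.
The natural linewidth (minimum energy uncertainty) is:

ΔE = ℏ/(2τ)
ΔE = (1.055e-34 J·s) / (2 × 3.704e-08 s)
ΔE = 1.423e-27 J = 8.884 neV

This natural linewidth limits the precision of spectroscopic measurements.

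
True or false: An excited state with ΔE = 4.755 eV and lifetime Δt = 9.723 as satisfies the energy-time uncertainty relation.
No, it violates the uncertainty relation.

Calculate the product ΔEΔt:
ΔE = 4.755 eV = 7.618e-19 J
ΔEΔt = (7.618e-19 J) × (9.723e-18 s)
ΔEΔt = 7.407e-36 J·s

Compare to the minimum allowed value ℏ/2:
ℏ/2 = 5.273e-35 J·s

Since ΔEΔt = 7.407e-36 J·s < 5.273e-35 J·s = ℏ/2,
this violates the uncertainty relation.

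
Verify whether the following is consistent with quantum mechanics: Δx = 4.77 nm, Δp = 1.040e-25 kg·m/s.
Yes, it satisfies the uncertainty principle.

Calculate the product ΔxΔp:
ΔxΔp = (4.770e-09 m) × (1.040e-25 kg·m/s)
ΔxΔp = 4.961e-34 J·s

Compare to the minimum allowed value ℏ/2:
ℏ/2 = 5.273e-35 J·s

Since ΔxΔp = 4.961e-34 J·s ≥ 5.273e-35 J·s = ℏ/2,
the measurement satisfies the uncertainty principle.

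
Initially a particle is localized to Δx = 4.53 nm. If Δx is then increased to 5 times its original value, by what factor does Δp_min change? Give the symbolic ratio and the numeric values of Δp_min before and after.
Original Δp_min = 1.164 × 10^-26 kg·m/s; new Δp'_min = 2.328 × 10^-27 kg·m/s; ratio Δp'_min/Δp_min = 1/5.

From the uncertainty principle ΔxΔp ≥ ℏ/2, the minimum momentum uncertainty is Δp_min = ℏ/(2Δx).

Original (Δx = 4.53 nm = 4.530e-09 m):
Δp_min = (1.055e-34 J·s)/(2 × 4.530e-09 m) = 1.164e-26 kg·m/s

When Δx → 5Δx:
Δp'_min = ℏ/(2 × 5Δx) = (1/5) × ℏ/(2Δx) = (1/5) × Δp_min
Δp'_min = 1/5 × 1.164e-26 kg·m/s = 2.328e-27 kg·m/s

Since Δp_min ∝ 1/Δx, when Δx is increased to 5 times its original value, Δp_min decreases to 1/5 of its original value.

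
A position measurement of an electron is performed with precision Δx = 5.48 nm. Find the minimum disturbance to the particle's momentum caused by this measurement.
9.622 × 10^-27 kg·m/s

The uncertainty principle implies that measuring position disturbs momentum:
ΔxΔp ≥ ℏ/2

When we measure position with precision Δx, we necessarily introduce a momentum uncertainty:
Δp ≥ ℏ/(2Δx)
Δp_min = (1.055e-34 J·s) / (2 × 5.480e-09 m)
Δp_min = 9.622e-27 kg·m/s

The more precisely we measure position, the greater the momentum disturbance.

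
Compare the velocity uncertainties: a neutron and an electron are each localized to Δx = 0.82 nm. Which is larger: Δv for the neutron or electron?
The electron has the larger minimum velocity uncertainty, by a ratio of 1838.7.

For both particles, Δp_min = ℏ/(2Δx) = 6.430e-26 kg·m/s (same for both).

The velocity uncertainty is Δv = Δp/m:
- neutron: Δv = 6.430e-26 / 1.675e-27 = 3.839e+01 m/s = 38.392 m/s
- electron: Δv = 6.430e-26 / 9.109e-31 = 7.059e+04 m/s = 70.590 km/s

Ratio: 7.059e+04 / 3.839e+01 = 1838.7

The lighter particle has larger velocity uncertainty because Δv ∝ 1/m.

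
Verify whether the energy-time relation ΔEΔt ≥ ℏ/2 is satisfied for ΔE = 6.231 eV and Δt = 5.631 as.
No, it violates the uncertainty relation.

Calculate the product ΔEΔt:
ΔE = 6.231 eV = 9.983e-19 J
ΔEΔt = (9.983e-19 J) × (5.631e-18 s)
ΔEΔt = 5.622e-36 J·s

Compare to the minimum allowed value ℏ/2:
ℏ/2 = 5.273e-35 J·s

Since ΔEΔt = 5.622e-36 J·s < 5.273e-35 J·s = ℏ/2,
this violates the uncertainty relation.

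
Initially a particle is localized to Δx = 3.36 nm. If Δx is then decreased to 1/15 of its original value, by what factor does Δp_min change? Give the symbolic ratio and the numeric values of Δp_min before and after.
Original Δp_min = 1.569 × 10^-26 kg·m/s; new Δp'_min = 2.354 × 10^-25 kg·m/s; ratio Δp'_min/Δp_min = 15.

From the uncertainty principle ΔxΔp ≥ ℏ/2, the minimum momentum uncertainty is Δp_min = ℏ/(2Δx).

Original (Δx = 3.36 nm = 3.360e-09 m):
Δp_min = (1.055e-34 J·s)/(2 × 3.360e-09 m) = 1.569e-26 kg·m/s

When Δx → (1/15)Δx:
Δp'_min = ℏ/(2 × (1/15)Δx) = 15 × ℏ/(2Δx) = 15 × Δp_min
Δp'_min = 15 × 1.569e-26 kg·m/s = 2.354e-25 kg·m/s

Since Δp_min ∝ 1/Δx, when Δx is decreased to 1/15 of its original value, Δp_min increases to 15 times its original value.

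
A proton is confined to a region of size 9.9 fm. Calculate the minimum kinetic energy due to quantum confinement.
52.928 keV

Using the uncertainty principle:

1. Position uncertainty: Δx ≈ 9.900e-15 m
2. Minimum momentum uncertainty: Δp = ℏ/(2Δx) = 5.326e-21 kg·m/s
3. Minimum kinetic energy:
   KE = (Δp)²/(2m) = (5.326e-21)²/(2 × 1.673e-27 kg)
   KE = 8.480e-15 J = 52.928 keV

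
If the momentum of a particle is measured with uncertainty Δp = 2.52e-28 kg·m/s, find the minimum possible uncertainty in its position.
209.240 nm

Using the Heisenberg uncertainty principle:
ΔxΔp ≥ ℏ/2

The minimum uncertainty in position is:
Δx_min = ℏ/(2Δp)
Δx_min = (1.055e-34 J·s) / (2 × 2.520e-28 kg·m/s)
Δx_min = 2.092e-07 m = 209.240 nm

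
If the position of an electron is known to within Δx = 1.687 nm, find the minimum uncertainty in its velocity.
34.312 km/s

Using the Heisenberg uncertainty principle and Δp = mΔv:
ΔxΔp ≥ ℏ/2
Δx(mΔv) ≥ ℏ/2

The minimum uncertainty in velocity is:
Δv_min = ℏ/(2mΔx)
Δv_min = (1.055e-34 J·s) / (2 × 9.109e-31 kg × 1.687e-09 m)
Δv_min = 3.431e+04 m/s = 34.312 km/s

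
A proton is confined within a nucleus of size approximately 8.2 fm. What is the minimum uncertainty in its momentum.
6.430 × 10^-21 kg·m/s

Using the Heisenberg uncertainty principle:
ΔxΔp ≥ ℏ/2

With Δx ≈ L = 8.200e-15 m (the confinement size):
Δp_min = ℏ/(2Δx)
Δp_min = (1.055e-34 J·s) / (2 × 8.200e-15 m)
Δp_min = 6.430e-21 kg·m/s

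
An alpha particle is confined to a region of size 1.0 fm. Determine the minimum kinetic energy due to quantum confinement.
1.306 MeV

Using the uncertainty principle:

1. Position uncertainty: Δx ≈ 1.000e-15 m
2. Minimum momentum uncertainty: Δp = ℏ/(2Δx) = 5.273e-20 kg·m/s
3. Minimum kinetic energy:
   KE = (Δp)²/(2m) = (5.273e-20)²/(2 × 6.645e-27 kg)
   KE = 2.092e-13 J = 1.306 MeV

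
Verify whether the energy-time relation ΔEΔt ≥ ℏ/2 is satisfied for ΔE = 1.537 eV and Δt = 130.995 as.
No, it violates the uncertainty relation.

Calculate the product ΔEΔt:
ΔE = 1.537 eV = 2.463e-19 J
ΔEΔt = (2.463e-19 J) × (1.310e-16 s)
ΔEΔt = 3.226e-35 J·s

Compare to the minimum allowed value ℏ/2:
ℏ/2 = 5.273e-35 J·s

Since ΔEΔt = 3.226e-35 J·s < 5.273e-35 J·s = ℏ/2,
this violates the uncertainty relation.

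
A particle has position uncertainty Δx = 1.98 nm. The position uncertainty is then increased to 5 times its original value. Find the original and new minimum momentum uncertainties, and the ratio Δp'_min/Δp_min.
Original Δp_min = 2.663 × 10^-26 kg·m/s; new Δp'_min = 5.326 × 10^-27 kg·m/s; ratio Δp'_min/Δp_min = 1/5.

From the uncertainty principle ΔxΔp ≥ ℏ/2, the minimum momentum uncertainty is Δp_min = ℏ/(2Δx).

Original (Δx = 1.98 nm = 1.980e-09 m):
Δp_min = (1.055e-34 J·s)/(2 × 1.980e-09 m) = 2.663e-26 kg·m/s

When Δx → 5Δx:
Δp'_min = ℏ/(2 × 5Δx) = (1/5) × ℏ/(2Δx) = (1/5) × Δp_min
Δp'_min = 1/5 × 2.663e-26 kg·m/s = 5.326e-27 kg·m/s

Since Δp_min ∝ 1/Δx, when Δx is increased to 5 times its original value, Δp_min decreases to 1/5 of its original value.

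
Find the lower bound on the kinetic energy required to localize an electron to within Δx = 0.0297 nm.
10.798 eV

Localizing a particle requires giving it sufficient momentum uncertainty:

1. From uncertainty principle: Δp ≥ ℏ/(2Δx)
   Δp_min = (1.055e-34 J·s) / (2 × 2.970e-11 m)
   Δp_min = 1.775e-24 kg·m/s

2. This momentum uncertainty corresponds to kinetic energy:
   KE ≈ (Δp)²/(2m) = (1.775e-24)²/(2 × 9.109e-31 kg)
   KE = 1.730e-18 J = 10.798 eV

Tighter localization requires more energy.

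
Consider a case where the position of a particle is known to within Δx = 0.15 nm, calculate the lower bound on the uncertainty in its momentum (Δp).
3.515 × 10^-25 kg·m/s

Using the Heisenberg uncertainty principle:
ΔxΔp ≥ ℏ/2

The minimum uncertainty in momentum is:
Δp_min = ℏ/(2Δx)
Δp_min = (1.055e-34 J·s) / (2 × 1.500e-10 m)
Δp_min = 3.515e-25 kg·m/s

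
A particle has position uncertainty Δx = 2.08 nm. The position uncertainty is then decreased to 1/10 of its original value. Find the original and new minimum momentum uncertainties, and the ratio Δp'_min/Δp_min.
Original Δp_min = 2.535 × 10^-26 kg·m/s; new Δp'_min = 2.535 × 10^-25 kg·m/s; ratio Δp'_min/Δp_min = 10.

From the uncertainty principle ΔxΔp ≥ ℏ/2, the minimum momentum uncertainty is Δp_min = ℏ/(2Δx).

Original (Δx = 2.08 nm = 2.080e-09 m):
Δp_min = (1.055e-34 J·s)/(2 × 2.080e-09 m) = 2.535e-26 kg·m/s

When Δx → (1/10)Δx:
Δp'_min = ℏ/(2 × (1/10)Δx) = 10 × ℏ/(2Δx) = 10 × Δp_min
Δp'_min = 10 × 2.535e-26 kg·m/s = 2.535e-25 kg·m/s

Since Δp_min ∝ 1/Δx, when Δx is decreased to 1/10 of its original value, Δp_min increases to 10 times its original value.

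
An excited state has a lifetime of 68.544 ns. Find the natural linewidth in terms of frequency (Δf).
1.161 MHz

Using the energy-time uncertainty principle and E = hf:
ΔEΔt ≥ ℏ/2
hΔf·Δt ≥ ℏ/2

The minimum frequency uncertainty is:
Δf = ℏ/(2hτ) = 1/(4πτ)
Δf = 1/(4π × 6.854e-08 s)
Δf = 1.161e+06 Hz = 1.161 MHz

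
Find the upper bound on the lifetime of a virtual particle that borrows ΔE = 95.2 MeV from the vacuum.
3.457 ys

Using the energy-time uncertainty principle:
ΔEΔt ≥ ℏ/2

For a virtual particle borrowing energy ΔE, the maximum lifetime is:
Δt_max = ℏ/(2ΔE)

Converting energy:
ΔE = 95.2 MeV = 1.525e-11 J

Δt_max = (1.055e-34 J·s) / (2 × 1.525e-11 J)
Δt_max = 3.457e-24 s = 3.457 ys

Virtual particles with higher borrowed energy exist for shorter times.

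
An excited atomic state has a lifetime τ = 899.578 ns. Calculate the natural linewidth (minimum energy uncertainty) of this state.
365.845 peV

Using the energy-time uncertainty principle:
ΔEΔt ≥ ℏ/2

The lifetime τ represents the time uncertainty Δt.
The natural linewidth (minimum energy uncertainty) is:

ΔE = ℏ/(2τ)
ΔE = (1.055e-34 J·s) / (2 × 8.996e-07 s)
ΔE = 5.861e-29 J = 365.845 peV

This natural linewidth limits the precision of spectroscopic measurements.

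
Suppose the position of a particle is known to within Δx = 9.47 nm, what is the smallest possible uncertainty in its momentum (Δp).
5.568 × 10^-27 kg·m/s

Using the Heisenberg uncertainty principle:
ΔxΔp ≥ ℏ/2

The minimum uncertainty in momentum is:
Δp_min = ℏ/(2Δx)
Δp_min = (1.055e-34 J·s) / (2 × 9.470e-09 m)
Δp_min = 5.568e-27 kg·m/s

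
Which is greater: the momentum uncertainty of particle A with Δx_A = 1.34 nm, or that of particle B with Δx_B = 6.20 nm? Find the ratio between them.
Particle A has the larger minimum momentum uncertainty, by a factor of 4.63.

For each particle, the minimum momentum uncertainty is Δp_min = ℏ/(2Δx):

Particle A: Δp_A = ℏ/(2×1.340e-09 m) = 3.935e-26 kg·m/s
Particle B: Δp_B = ℏ/(2×6.200e-09 m) = 8.505e-27 kg·m/s

Ratio: Δp_A/Δp_B = 4.63

Since Δp_min ∝ 1/Δx, the particle with smaller position uncertainty (A) has larger momentum uncertainty.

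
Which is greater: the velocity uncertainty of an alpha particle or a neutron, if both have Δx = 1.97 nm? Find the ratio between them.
The neutron has the larger minimum velocity uncertainty, by a ratio of 4.0.

For both particles, Δp_min = ℏ/(2Δx) = 2.677e-26 kg·m/s (same for both).

The velocity uncertainty is Δv = Δp/m:
- alpha particle: Δv = 2.677e-26 / 6.645e-27 = 4.028e+00 m/s = 4.028 m/s
- neutron: Δv = 2.677e-26 / 1.675e-27 = 1.598e+01 m/s = 15.980 m/s

Ratio: 1.598e+01 / 4.028e+00 = 4.0

The lighter particle has larger velocity uncertainty because Δv ∝ 1/m.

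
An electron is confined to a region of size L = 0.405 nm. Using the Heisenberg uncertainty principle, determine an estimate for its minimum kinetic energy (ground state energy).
58.070 meV

Using the uncertainty principle to estimate ground state energy:

1. The position uncertainty is approximately the confinement size:
   Δx ≈ L = 4.050e-10 m

2. From ΔxΔp ≥ ℏ/2, the minimum momentum uncertainty is:
   Δp ≈ ℏ/(2L) = 1.302e-25 kg·m/s

3. The kinetic energy is approximately:
   KE ≈ (Δp)²/(2m) = (1.302e-25)²/(2 × 9.109e-31 kg)
   KE ≈ 9.304e-21 J = 58.070 meV

This is an order-of-magnitude estimate of the ground state energy.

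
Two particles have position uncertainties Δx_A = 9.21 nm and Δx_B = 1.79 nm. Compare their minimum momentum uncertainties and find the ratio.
Particle B has the larger minimum momentum uncertainty, by a factor of 5.15.

For each particle, the minimum momentum uncertainty is Δp_min = ℏ/(2Δx):

Particle A: Δp_A = ℏ/(2×9.210e-09 m) = 5.725e-27 kg·m/s
Particle B: Δp_B = ℏ/(2×1.790e-09 m) = 2.946e-26 kg·m/s

Ratio: Δp_B/Δp_A = 5.15

Since Δp_min ∝ 1/Δx, the particle with smaller position uncertainty (B) has larger momentum uncertainty.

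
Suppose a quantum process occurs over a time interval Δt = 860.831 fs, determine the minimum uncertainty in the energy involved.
382.312 μeV

Using the energy-time uncertainty principle:
ΔEΔt ≥ ℏ/2

The minimum uncertainty in energy is:
ΔE_min = ℏ/(2Δt)
ΔE_min = (1.055e-34 J·s) / (2 × 8.608e-13 s)
ΔE_min = 6.125e-23 J = 382.312 μeV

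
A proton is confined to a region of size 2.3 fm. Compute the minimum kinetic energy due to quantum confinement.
980.615 keV

Using the uncertainty principle:

1. Position uncertainty: Δx ≈ 2.300e-15 m
2. Minimum momentum uncertainty: Δp = ℏ/(2Δx) = 2.293e-20 kg·m/s
3. Minimum kinetic energy:
   KE = (Δp)²/(2m) = (2.293e-20)²/(2 × 1.673e-27 kg)
   KE = 1.571e-13 J = 980.615 keV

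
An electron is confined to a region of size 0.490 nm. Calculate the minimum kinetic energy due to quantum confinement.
39.671 meV

Using the uncertainty principle:

1. Position uncertainty: Δx ≈ 4.900e-10 m
2. Minimum momentum uncertainty: Δp = ℏ/(2Δx) = 1.076e-25 kg·m/s
3. Minimum kinetic energy:
   KE = (Δp)²/(2m) = (1.076e-25)²/(2 × 9.109e-31 kg)
   KE = 6.356e-21 J = 39.671 meV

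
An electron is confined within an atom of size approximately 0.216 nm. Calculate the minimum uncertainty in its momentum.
2.441 × 10^-25 kg·m/s

Using the Heisenberg uncertainty principle:
ΔxΔp ≥ ℏ/2

With Δx ≈ L = 2.160e-10 m (the confinement size):
Δp_min = ℏ/(2Δx)
Δp_min = (1.055e-34 J·s) / (2 × 2.160e-10 m)
Δp_min = 2.441e-25 kg·m/s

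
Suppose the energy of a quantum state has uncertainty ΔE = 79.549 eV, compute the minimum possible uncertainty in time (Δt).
4.137 as

Using the energy-time uncertainty principle:
ΔEΔt ≥ ℏ/2

The minimum uncertainty in time is:
Δt_min = ℏ/(2ΔE)
Δt_min = (1.055e-34 J·s) / (2 × 1.275e-17 J)
Δt_min = 4.137e-18 s = 4.137 as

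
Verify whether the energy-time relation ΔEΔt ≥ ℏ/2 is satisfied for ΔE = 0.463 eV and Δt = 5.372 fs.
Yes, it satisfies the uncertainty relation.

Calculate the product ΔEΔt:
ΔE = 0.463 eV = 7.418e-20 J
ΔEΔt = (7.418e-20 J) × (5.372e-15 s)
ΔEΔt = 3.985e-34 J·s

Compare to the minimum allowed value ℏ/2:
ℏ/2 = 5.273e-35 J·s

Since ΔEΔt = 3.985e-34 J·s ≥ 5.273e-35 J·s = ℏ/2,
this satisfies the uncertainty relation.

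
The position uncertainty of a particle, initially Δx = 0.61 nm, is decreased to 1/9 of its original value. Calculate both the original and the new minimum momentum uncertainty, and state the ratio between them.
Original Δp_min = 8.644 × 10^-26 kg·m/s; new Δp'_min = 7.780 × 10^-25 kg·m/s; ratio Δp'_min/Δp_min = 9.

From the uncertainty principle ΔxΔp ≥ ℏ/2, the minimum momentum uncertainty is Δp_min = ℏ/(2Δx).

Original (Δx = 0.61 nm = 6.100e-10 m):
Δp_min = (1.055e-34 J·s)/(2 × 6.100e-10 m) = 8.644e-26 kg·m/s

When Δx → (1/9)Δx:
Δp'_min = ℏ/(2 × (1/9)Δx) = 9 × ℏ/(2Δx) = 9 × Δp_min
Δp'_min = 9 × 8.644e-26 kg·m/s = 7.780e-25 kg·m/s

Since Δp_min ∝ 1/Δx, when Δx is decreased to 1/9 of its original value, Δp_min increases to 9 times its original value.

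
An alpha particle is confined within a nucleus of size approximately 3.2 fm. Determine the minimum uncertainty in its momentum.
1.648 × 10^-20 kg·m/s

Using the Heisenberg uncertainty principle:
ΔxΔp ≥ ℏ/2

With Δx ≈ L = 3.200e-15 m (the confinement size):
Δp_min = ℏ/(2Δx)
Δp_min = (1.055e-34 J·s) / (2 × 3.200e-15 m)
Δp_min = 1.648e-20 kg·m/s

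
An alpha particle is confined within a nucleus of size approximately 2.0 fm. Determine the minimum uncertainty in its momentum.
2.636 × 10^-20 kg·m/s

Using the Heisenberg uncertainty principle:
ΔxΔp ≥ ℏ/2

With Δx ≈ L = 2.000e-15 m (the confinement size):
Δp_min = ℏ/(2Δx)
Δp_min = (1.055e-34 J·s) / (2 × 2.000e-15 m)
Δp_min = 2.636e-20 kg·m/s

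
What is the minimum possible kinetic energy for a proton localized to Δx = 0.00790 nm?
83.119 meV

Localizing a particle requires giving it sufficient momentum uncertainty:

1. From uncertainty principle: Δp ≥ ℏ/(2Δx)
   Δp_min = (1.055e-34 J·s) / (2 × 7.900e-12 m)
   Δp_min = 6.675e-24 kg·m/s

2. This momentum uncertainty corresponds to kinetic energy:
   KE ≈ (Δp)²/(2m) = (6.675e-24)²/(2 × 1.673e-27 kg)
   KE = 1.332e-20 J = 83.119 meV

Tighter localization requires more energy.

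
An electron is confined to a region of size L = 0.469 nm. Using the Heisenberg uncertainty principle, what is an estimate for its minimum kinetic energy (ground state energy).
43.303 meV

Using the uncertainty principle to estimate ground state energy:

1. The position uncertainty is approximately the confinement size:
   Δx ≈ L = 4.690e-10 m

2. From ΔxΔp ≥ ℏ/2, the minimum momentum uncertainty is:
   Δp ≈ ℏ/(2L) = 1.124e-25 kg·m/s

3. The kinetic energy is approximately:
   KE ≈ (Δp)²/(2m) = (1.124e-25)²/(2 × 9.109e-31 kg)
   KE ≈ 6.938e-21 J = 43.303 meV

This is an order-of-magnitude estimate of the ground state energy.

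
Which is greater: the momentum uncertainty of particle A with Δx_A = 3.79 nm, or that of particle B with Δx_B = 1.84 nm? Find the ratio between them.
Particle B has the larger minimum momentum uncertainty, by a factor of 2.06.

For each particle, the minimum momentum uncertainty is Δp_min = ℏ/(2Δx):

Particle A: Δp_A = ℏ/(2×3.790e-09 m) = 1.391e-26 kg·m/s
Particle B: Δp_B = ℏ/(2×1.840e-09 m) = 2.866e-26 kg·m/s

Ratio: Δp_B/Δp_A = 2.06

Since Δp_min ∝ 1/Δx, the particle with smaller position uncertainty (B) has larger momentum uncertainty.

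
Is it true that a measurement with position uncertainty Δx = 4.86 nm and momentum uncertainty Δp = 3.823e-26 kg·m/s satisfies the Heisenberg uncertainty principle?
Yes, it satisfies the uncertainty principle.

Calculate the product ΔxΔp:
ΔxΔp = (4.860e-09 m) × (3.823e-26 kg·m/s)
ΔxΔp = 1.858e-34 J·s

Compare to the minimum allowed value ℏ/2:
ℏ/2 = 5.273e-35 J·s

Since ΔxΔp = 1.858e-34 J·s ≥ 5.273e-35 J·s = ℏ/2,
the measurement satisfies the uncertainty principle.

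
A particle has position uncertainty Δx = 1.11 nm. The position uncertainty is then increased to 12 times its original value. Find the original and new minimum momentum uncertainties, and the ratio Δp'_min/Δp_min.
Original Δp_min = 4.750 × 10^-26 kg·m/s; new Δp'_min = 3.959 × 10^-27 kg·m/s; ratio Δp'_min/Δp_min = 1/12.

From the uncertainty principle ΔxΔp ≥ ℏ/2, the minimum momentum uncertainty is Δp_min = ℏ/(2Δx).

Original (Δx = 1.11 nm = 1.110e-09 m):
Δp_min = (1.055e-34 J·s)/(2 × 1.110e-09 m) = 4.750e-26 kg·m/s

When Δx → 12Δx:
Δp'_min = ℏ/(2 × 12Δx) = (1/12) × ℏ/(2Δx) = (1/12) × Δp_min
Δp'_min = 1/12 × 4.750e-26 kg·m/s = 3.959e-27 kg·m/s

Since Δp_min ∝ 1/Δx, when Δx is increased to 12 times its original value, Δp_min decreases to 1/12 of its original value.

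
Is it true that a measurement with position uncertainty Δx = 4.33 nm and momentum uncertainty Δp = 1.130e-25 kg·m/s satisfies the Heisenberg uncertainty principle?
Yes, it satisfies the uncertainty principle.

Calculate the product ΔxΔp:
ΔxΔp = (4.330e-09 m) × (1.130e-25 kg·m/s)
ΔxΔp = 4.893e-34 J·s

Compare to the minimum allowed value ℏ/2:
ℏ/2 = 5.273e-35 J·s

Since ΔxΔp = 4.893e-34 J·s ≥ 5.273e-35 J·s = ℏ/2,
the measurement satisfies the uncertainty principle.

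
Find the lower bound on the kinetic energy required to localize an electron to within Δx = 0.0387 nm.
6.360 eV

Localizing a particle requires giving it sufficient momentum uncertainty:

1. From uncertainty principle: Δp ≥ ℏ/(2Δx)
   Δp_min = (1.055e-34 J·s) / (2 × 3.870e-11 m)
   Δp_min = 1.362e-24 kg·m/s

2. This momentum uncertainty corresponds to kinetic energy:
   KE ≈ (Δp)²/(2m) = (1.362e-24)²/(2 × 9.109e-31 kg)
   KE = 1.019e-18 J = 6.360 eV

Tighter localization requires more energy.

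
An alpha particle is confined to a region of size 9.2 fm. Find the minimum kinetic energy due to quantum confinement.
15.428 keV

Using the uncertainty principle:

1. Position uncertainty: Δx ≈ 9.200e-15 m
2. Minimum momentum uncertainty: Δp = ℏ/(2Δx) = 5.731e-21 kg·m/s
3. Minimum kinetic energy:
   KE = (Δp)²/(2m) = (5.731e-21)²/(2 × 6.645e-27 kg)
   KE = 2.472e-15 J = 15.428 keV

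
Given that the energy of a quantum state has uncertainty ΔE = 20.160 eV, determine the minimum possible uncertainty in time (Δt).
16.325 as

Using the energy-time uncertainty principle:
ΔEΔt ≥ ℏ/2

The minimum uncertainty in time is:
Δt_min = ℏ/(2ΔE)
Δt_min = (1.055e-34 J·s) / (2 × 3.230e-18 J)
Δt_min = 1.632e-17 s = 16.325 as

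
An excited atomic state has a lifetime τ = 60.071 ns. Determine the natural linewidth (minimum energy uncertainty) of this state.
5.479 neV

Using the energy-time uncertainty principle:
ΔEΔt ≥ ℏ/2

The lifetime τ represents the time uncertainty Δt.
The natural linewidth (minimum energy uncertainty) is:

ΔE = ℏ/(2τ)
ΔE = (1.055e-34 J·s) / (2 × 6.007e-08 s)
ΔE = 8.778e-28 J = 5.479 neV

This natural linewidth limits the precision of spectroscopic measurements.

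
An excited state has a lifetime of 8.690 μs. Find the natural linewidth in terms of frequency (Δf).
9.157 kHz

Using the energy-time uncertainty principle and E = hf:
ΔEΔt ≥ ℏ/2
hΔf·Δt ≥ ℏ/2

The minimum frequency uncertainty is:
Δf = ℏ/(2hτ) = 1/(4πτ)
Δf = 1/(4π × 8.690e-06 s)
Δf = 9.157e+03 Hz = 9.157 kHz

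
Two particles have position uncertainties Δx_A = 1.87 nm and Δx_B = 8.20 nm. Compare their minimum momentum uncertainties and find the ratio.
Particle A has the larger minimum momentum uncertainty, by a factor of 4.39.

For each particle, the minimum momentum uncertainty is Δp_min = ℏ/(2Δx):

Particle A: Δp_A = ℏ/(2×1.870e-09 m) = 2.820e-26 kg·m/s
Particle B: Δp_B = ℏ/(2×8.200e-09 m) = 6.430e-27 kg·m/s

Ratio: Δp_A/Δp_B = 4.39

Since Δp_min ∝ 1/Δx, the particle with smaller position uncertainty (A) has larger momentum uncertainty.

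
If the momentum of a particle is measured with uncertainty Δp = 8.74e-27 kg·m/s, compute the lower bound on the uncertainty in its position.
6.033 nm

Using the Heisenberg uncertainty principle:
ΔxΔp ≥ ℏ/2

The minimum uncertainty in position is:
Δx_min = ℏ/(2Δp)
Δx_min = (1.055e-34 J·s) / (2 × 8.740e-27 kg·m/s)
Δx_min = 6.033e-09 m = 6.033 nm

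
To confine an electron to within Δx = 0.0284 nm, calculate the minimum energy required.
11.809 eV

Localizing a particle requires giving it sufficient momentum uncertainty:

1. From uncertainty principle: Δp ≥ ℏ/(2Δx)
   Δp_min = (1.055e-34 J·s) / (2 × 2.840e-11 m)
   Δp_min = 1.857e-24 kg·m/s

2. This momentum uncertainty corresponds to kinetic energy:
   KE ≈ (Δp)²/(2m) = (1.857e-24)²/(2 × 9.109e-31 kg)
   KE = 1.892e-18 J = 11.809 eV

Tighter localization requires more energy.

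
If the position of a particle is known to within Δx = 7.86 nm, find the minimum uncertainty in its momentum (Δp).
6.708 × 10^-27 kg·m/s

Using the Heisenberg uncertainty principle:
ΔxΔp ≥ ℏ/2

The minimum uncertainty in momentum is:
Δp_min = ℏ/(2Δx)
Δp_min = (1.055e-34 J·s) / (2 × 7.860e-09 m)
Δp_min = 6.708e-27 kg·m/s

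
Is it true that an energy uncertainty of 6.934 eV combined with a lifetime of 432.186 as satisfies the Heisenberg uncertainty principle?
Yes, it satisfies the uncertainty relation.

Calculate the product ΔEΔt:
ΔE = 6.934 eV = 1.111e-18 J
ΔEΔt = (1.111e-18 J) × (4.322e-16 s)
ΔEΔt = 4.801e-34 J·s

Compare to the minimum allowed value ℏ/2:
ℏ/2 = 5.273e-35 J·s

Since ΔEΔt = 4.801e-34 J·s ≥ 5.273e-35 J·s = ℏ/2,
this satisfies the uncertainty relation.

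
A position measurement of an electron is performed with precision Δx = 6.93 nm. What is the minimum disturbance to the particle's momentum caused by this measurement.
7.609 × 10^-27 kg·m/s

The uncertainty principle implies that measuring position disturbs momentum:
ΔxΔp ≥ ℏ/2

When we measure position with precision Δx, we necessarily introduce a momentum uncertainty:
Δp ≥ ℏ/(2Δx)
Δp_min = (1.055e-34 J·s) / (2 × 6.930e-09 m)
Δp_min = 7.609e-27 kg·m/s

The more precisely we measure position, the greater the momentum disturbance.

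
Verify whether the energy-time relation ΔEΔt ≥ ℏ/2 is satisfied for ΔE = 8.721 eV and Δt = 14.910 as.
No, it violates the uncertainty relation.

Calculate the product ΔEΔt:
ΔE = 8.721 eV = 1.397e-18 J
ΔEΔt = (1.397e-18 J) × (1.491e-17 s)
ΔEΔt = 2.083e-35 J·s

Compare to the minimum allowed value ℏ/2:
ℏ/2 = 5.273e-35 J·s

Since ΔEΔt = 2.083e-35 J·s < 5.273e-35 J·s = ℏ/2,
this violates the uncertainty relation.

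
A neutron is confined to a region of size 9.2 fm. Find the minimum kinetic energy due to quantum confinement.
61.204 keV

Using the uncertainty principle:

1. Position uncertainty: Δx ≈ 9.200e-15 m
2. Minimum momentum uncertainty: Δp = ℏ/(2Δx) = 5.731e-21 kg·m/s
3. Minimum kinetic energy:
   KE = (Δp)²/(2m) = (5.731e-21)²/(2 × 1.675e-27 kg)
   KE = 9.806e-15 J = 61.204 keV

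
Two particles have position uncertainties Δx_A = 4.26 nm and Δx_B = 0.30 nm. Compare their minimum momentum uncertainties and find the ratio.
Particle B has the larger minimum momentum uncertainty, by a factor of 14.20.

For each particle, the minimum momentum uncertainty is Δp_min = ℏ/(2Δx):

Particle A: Δp_A = ℏ/(2×4.260e-09 m) = 1.238e-26 kg·m/s
Particle B: Δp_B = ℏ/(2×3.000e-10 m) = 1.758e-25 kg·m/s

Ratio: Δp_B/Δp_A = 14.20

Since Δp_min ∝ 1/Δx, the particle with smaller position uncertainty (B) has larger momentum uncertainty.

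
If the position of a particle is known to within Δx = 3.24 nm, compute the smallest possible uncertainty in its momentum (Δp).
1.627 × 10^-26 kg·m/s

Using the Heisenberg uncertainty principle:
ΔxΔp ≥ ℏ/2

The minimum uncertainty in momentum is:
Δp_min = ℏ/(2Δx)
Δp_min = (1.055e-34 J·s) / (2 × 3.240e-09 m)
Δp_min = 1.627e-26 kg·m/s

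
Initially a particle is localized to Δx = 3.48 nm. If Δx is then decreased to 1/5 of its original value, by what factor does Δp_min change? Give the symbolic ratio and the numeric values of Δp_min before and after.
Original Δp_min = 1.515 × 10^-26 kg·m/s; new Δp'_min = 7.576 × 10^-26 kg·m/s; ratio Δp'_min/Δp_min = 5.

From the uncertainty principle ΔxΔp ≥ ℏ/2, the minimum momentum uncertainty is Δp_min = ℏ/(2Δx).

Original (Δx = 3.48 nm = 3.480e-09 m):
Δp_min = (1.055e-34 J·s)/(2 × 3.480e-09 m) = 1.515e-26 kg·m/s

When Δx → (1/5)Δx:
Δp'_min = ℏ/(2 × (1/5)Δx) = 5 × ℏ/(2Δx) = 5 × Δp_min
Δp'_min = 5 × 1.515e-26 kg·m/s = 7.576e-26 kg·m/s

Since Δp_min ∝ 1/Δx, when Δx is decreased to 1/5 of its original value, Δp_min increases to 5 times its original value.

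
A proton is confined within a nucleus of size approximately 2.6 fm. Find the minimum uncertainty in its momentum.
2.028 × 10^-20 kg·m/s

Using the Heisenberg uncertainty principle:
ΔxΔp ≥ ℏ/2

With Δx ≈ L = 2.600e-15 m (the confinement size):
Δp_min = ℏ/(2Δx)
Δp_min = (1.055e-34 J·s) / (2 × 2.600e-15 m)
Δp_min = 2.028e-20 kg·m/s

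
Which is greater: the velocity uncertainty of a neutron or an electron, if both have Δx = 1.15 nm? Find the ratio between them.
The electron has the larger minimum velocity uncertainty, by a ratio of 1838.7.

For both particles, Δp_min = ℏ/(2Δx) = 4.585e-26 kg·m/s (same for both).

The velocity uncertainty is Δv = Δp/m:
- neutron: Δv = 4.585e-26 / 1.675e-27 = 2.737e+01 m/s = 27.375 m/s
- electron: Δv = 4.585e-26 / 9.109e-31 = 5.033e+04 m/s = 50.334 km/s

Ratio: 5.033e+04 / 2.737e+01 = 1838.7

The lighter particle has larger velocity uncertainty because Δv ∝ 1/m.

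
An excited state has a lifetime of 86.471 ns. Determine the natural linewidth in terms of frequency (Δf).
920.279 kHz

Using the energy-time uncertainty principle and E = hf:
ΔEΔt ≥ ℏ/2
hΔf·Δt ≥ ℏ/2

The minimum frequency uncertainty is:
Δf = ℏ/(2hτ) = 1/(4πτ)
Δf = 1/(4π × 8.647e-08 s)
Δf = 9.203e+05 Hz = 920.279 kHz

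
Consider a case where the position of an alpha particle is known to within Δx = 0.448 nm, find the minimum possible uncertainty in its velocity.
17.713 m/s

Using the Heisenberg uncertainty principle and Δp = mΔv:
ΔxΔp ≥ ℏ/2
Δx(mΔv) ≥ ℏ/2

The minimum uncertainty in velocity is:
Δv_min = ℏ/(2mΔx)
Δv_min = (1.055e-34 J·s) / (2 × 6.645e-27 kg × 4.480e-10 m)
Δv_min = 1.771e+01 m/s = 17.713 m/s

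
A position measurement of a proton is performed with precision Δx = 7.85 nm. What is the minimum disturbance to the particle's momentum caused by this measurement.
6.717 × 10^-27 kg·m/s

The uncertainty principle implies that measuring position disturbs momentum:
ΔxΔp ≥ ℏ/2

When we measure position with precision Δx, we necessarily introduce a momentum uncertainty:
Δp ≥ ℏ/(2Δx)
Δp_min = (1.055e-34 J·s) / (2 × 7.850e-09 m)
Δp_min = 6.717e-27 kg·m/s

The more precisely we measure position, the greater the momentum disturbance.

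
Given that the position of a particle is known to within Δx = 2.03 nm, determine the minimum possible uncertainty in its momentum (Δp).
2.597 × 10^-26 kg·m/s

Using the Heisenberg uncertainty principle:
ΔxΔp ≥ ℏ/2

The minimum uncertainty in momentum is:
Δp_min = ℏ/(2Δx)
Δp_min = (1.055e-34 J·s) / (2 × 2.030e-09 m)
Δp_min = 2.597e-26 kg·m/s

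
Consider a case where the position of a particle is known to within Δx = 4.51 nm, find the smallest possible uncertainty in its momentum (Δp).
1.169 × 10^-26 kg·m/s

Using the Heisenberg uncertainty principle:
ΔxΔp ≥ ℏ/2

The minimum uncertainty in momentum is:
Δp_min = ℏ/(2Δx)
Δp_min = (1.055e-34 J·s) / (2 × 4.510e-09 m)
Δp_min = 1.169e-26 kg·m/s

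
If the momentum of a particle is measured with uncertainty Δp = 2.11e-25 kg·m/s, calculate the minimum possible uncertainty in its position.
249.899 pm

Using the Heisenberg uncertainty principle:
ΔxΔp ≥ ℏ/2

The minimum uncertainty in position is:
Δx_min = ℏ/(2Δp)
Δx_min = (1.055e-34 J·s) / (2 × 2.110e-25 kg·m/s)
Δx_min = 2.499e-10 m = 249.899 pm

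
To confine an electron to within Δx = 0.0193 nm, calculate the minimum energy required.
25.571 eV

Localizing a particle requires giving it sufficient momentum uncertainty:

1. From uncertainty principle: Δp ≥ ℏ/(2Δx)
   Δp_min = (1.055e-34 J·s) / (2 × 1.930e-11 m)
   Δp_min = 2.732e-24 kg·m/s

2. This momentum uncertainty corresponds to kinetic energy:
   KE ≈ (Δp)²/(2m) = (2.732e-24)²/(2 × 9.109e-31 kg)
   KE = 4.097e-18 J = 25.571 eV

Tighter localization requires more energy.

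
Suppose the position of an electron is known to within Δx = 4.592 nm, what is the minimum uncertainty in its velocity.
12.605 km/s

Using the Heisenberg uncertainty principle and Δp = mΔv:
ΔxΔp ≥ ℏ/2
Δx(mΔv) ≥ ℏ/2

The minimum uncertainty in velocity is:
Δv_min = ℏ/(2mΔx)
Δv_min = (1.055e-34 J·s) / (2 × 9.109e-31 kg × 4.592e-09 m)
Δv_min = 1.261e+04 m/s = 12.605 km/s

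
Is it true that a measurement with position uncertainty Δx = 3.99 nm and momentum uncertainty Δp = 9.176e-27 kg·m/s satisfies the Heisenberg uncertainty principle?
No, it violates the uncertainty principle (impossible measurement).

Calculate the product ΔxΔp:
ΔxΔp = (3.990e-09 m) × (9.176e-27 kg·m/s)
ΔxΔp = 3.661e-35 J·s

Compare to the minimum allowed value ℏ/2:
ℏ/2 = 5.273e-35 J·s

Since ΔxΔp = 3.661e-35 J·s < 5.273e-35 J·s = ℏ/2,
the measurement violates the uncertainty principle.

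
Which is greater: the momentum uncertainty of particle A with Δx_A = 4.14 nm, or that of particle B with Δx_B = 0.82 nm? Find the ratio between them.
Particle B has the larger minimum momentum uncertainty, by a factor of 5.05.

For each particle, the minimum momentum uncertainty is Δp_min = ℏ/(2Δx):

Particle A: Δp_A = ℏ/(2×4.140e-09 m) = 1.274e-26 kg·m/s
Particle B: Δp_B = ℏ/(2×8.200e-10 m) = 6.430e-26 kg·m/s

Ratio: Δp_B/Δp_A = 5.05

Since Δp_min ∝ 1/Δx, the particle with smaller position uncertainty (B) has larger momentum uncertainty.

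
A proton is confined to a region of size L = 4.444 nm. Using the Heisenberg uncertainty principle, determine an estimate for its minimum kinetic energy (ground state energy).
262.667 neV

Using the uncertainty principle to estimate ground state energy:

1. The position uncertainty is approximately the confinement size:
   Δx ≈ L = 4.444e-09 m

2. From ΔxΔp ≥ ℏ/2, the minimum momentum uncertainty is:
   Δp ≈ ℏ/(2L) = 1.187e-26 kg·m/s

3. The kinetic energy is approximately:
   KE ≈ (Δp)²/(2m) = (1.187e-26)²/(2 × 1.673e-27 kg)
   KE ≈ 4.208e-26 J = 262.667 neV

This is an order-of-magnitude estimate of the ground state energy.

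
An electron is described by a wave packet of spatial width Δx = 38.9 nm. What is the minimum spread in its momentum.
1.355 × 10^-27 kg·m/s

For a wave packet, the spatial width Δx and momentum spread Δp are related by the uncertainty principle:
ΔxΔp ≥ ℏ/2

The minimum momentum spread is:
Δp_min = ℏ/(2Δx)
Δp_min = (1.055e-34 J·s) / (2 × 3.890e-08 m)
Δp_min = 1.355e-27 kg·m/s

A wave packet cannot have both a well-defined position and well-defined momentum.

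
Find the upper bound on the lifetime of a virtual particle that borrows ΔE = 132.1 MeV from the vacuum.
2.491 ys

Using the energy-time uncertainty principle:
ΔEΔt ≥ ℏ/2

For a virtual particle borrowing energy ΔE, the maximum lifetime is:
Δt_max = ℏ/(2ΔE)

Converting energy:
ΔE = 132.1 MeV = 2.116e-11 J

Δt_max = (1.055e-34 J·s) / (2 × 2.116e-11 J)
Δt_max = 2.491e-24 s = 2.491 ys

Virtual particles with higher borrowed energy exist for shorter times.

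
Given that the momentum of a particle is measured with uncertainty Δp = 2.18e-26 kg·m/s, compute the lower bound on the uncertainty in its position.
2.419 nm

Using the Heisenberg uncertainty principle:
ΔxΔp ≥ ℏ/2

The minimum uncertainty in position is:
Δx_min = ℏ/(2Δp)
Δx_min = (1.055e-34 J·s) / (2 × 2.180e-26 kg·m/s)
Δx_min = 2.419e-09 m = 2.419 nm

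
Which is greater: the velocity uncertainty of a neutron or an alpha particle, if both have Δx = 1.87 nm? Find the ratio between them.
The neutron has the larger minimum velocity uncertainty, by a ratio of 4.0.

For both particles, Δp_min = ℏ/(2Δx) = 2.820e-26 kg·m/s (same for both).

The velocity uncertainty is Δv = Δp/m:
- neutron: Δv = 2.820e-26 / 1.675e-27 = 1.683e+01 m/s = 16.835 m/s
- alpha particle: Δv = 2.820e-26 / 6.645e-27 = 4.244e+00 m/s = 4.244 m/s

Ratio: 1.683e+01 / 4.244e+00 = 4.0

The lighter particle has larger velocity uncertainty because Δv ∝ 1/m.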